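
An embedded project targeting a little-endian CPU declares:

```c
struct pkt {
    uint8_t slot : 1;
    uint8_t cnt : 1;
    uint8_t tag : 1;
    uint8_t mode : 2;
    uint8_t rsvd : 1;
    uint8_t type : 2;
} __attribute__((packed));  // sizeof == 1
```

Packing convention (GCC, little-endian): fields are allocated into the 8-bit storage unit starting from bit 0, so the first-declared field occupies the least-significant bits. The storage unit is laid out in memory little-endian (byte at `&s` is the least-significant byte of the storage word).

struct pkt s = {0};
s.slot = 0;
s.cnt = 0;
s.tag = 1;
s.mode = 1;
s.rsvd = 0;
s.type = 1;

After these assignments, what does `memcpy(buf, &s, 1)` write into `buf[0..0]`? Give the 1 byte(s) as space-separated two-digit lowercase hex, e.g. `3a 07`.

4c

slot:1 = 0 → 0x0 << 0 → word 0x00
cnt:1 = 0 → 0x0 << 1 → word 0x00
tag:1 = 1 → 0x1 << 2 → word 0x04
mode:2 = 1 → 0x1 << 3 → word 0x0c
rsvd:1 = 0 → 0x0 << 5 → word 0x0c
type:2 = 1 → 0x1 << 6 → word 0x4c
word = 0x4c → little-endian bytes:
  [0]=0x4c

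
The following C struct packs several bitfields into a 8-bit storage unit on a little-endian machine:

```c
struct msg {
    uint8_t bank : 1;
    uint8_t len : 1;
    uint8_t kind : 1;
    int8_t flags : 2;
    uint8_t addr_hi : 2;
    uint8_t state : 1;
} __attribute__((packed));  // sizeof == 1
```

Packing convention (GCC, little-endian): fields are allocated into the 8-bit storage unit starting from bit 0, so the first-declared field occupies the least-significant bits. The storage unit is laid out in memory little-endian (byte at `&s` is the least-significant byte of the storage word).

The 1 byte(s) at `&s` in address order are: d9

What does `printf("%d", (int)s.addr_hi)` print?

[0]=0xd9 (little-endian) → word 0xd9
bank [0+:1] = (word>>0) & 0x1 = 1
len [1+:1] = (word>>1) & 0x1 = 0
kind [2+:1] = (word>>2) & 0x1 = 0
flags [3+:2] = (word>>3) & 0x3 = 3
addr_hi [5+:2] = (word>>5) & 0x3 = 2  ←
state [7+:1] = (word>>7) & 0x1 = 1

2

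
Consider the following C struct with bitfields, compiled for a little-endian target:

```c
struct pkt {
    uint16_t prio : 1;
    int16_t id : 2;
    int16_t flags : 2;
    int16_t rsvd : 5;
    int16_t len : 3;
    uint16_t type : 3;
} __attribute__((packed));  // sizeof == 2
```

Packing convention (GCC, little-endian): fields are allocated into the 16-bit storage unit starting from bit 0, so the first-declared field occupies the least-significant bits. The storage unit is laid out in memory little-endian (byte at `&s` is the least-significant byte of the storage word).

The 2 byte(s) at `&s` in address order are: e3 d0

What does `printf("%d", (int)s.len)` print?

[0]=0xe3 [1]=0xd0 (little-endian) → word 0xd0e3
prio [0+:1] = (word>>0) & 0x1 = 1
id [1+:2] = (word>>1) & 0x3 = 1
flags [3+:2] = (word>>3) & 0x3 = 0
rsvd [5+:5] = (word>>5) & 0x1f = 7
len [10+:3] = (word>>10) & 0x7 = 4  ←
type [13+:3] = (word>>13) & 0x7 = 6
len signed 3b, MSB=1: 4 - 8 = -4

-4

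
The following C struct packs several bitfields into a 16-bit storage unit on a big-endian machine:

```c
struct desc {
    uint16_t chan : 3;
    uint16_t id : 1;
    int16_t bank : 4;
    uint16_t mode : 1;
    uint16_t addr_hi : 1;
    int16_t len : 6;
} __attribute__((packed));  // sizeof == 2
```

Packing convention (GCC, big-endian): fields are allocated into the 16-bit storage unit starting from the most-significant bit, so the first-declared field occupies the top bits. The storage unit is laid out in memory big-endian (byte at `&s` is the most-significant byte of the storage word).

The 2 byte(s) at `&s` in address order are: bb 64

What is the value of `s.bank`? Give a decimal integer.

-5

[0]=0xbb [1]=0x64 (big-endian) → word 0xbb64
chan [13+:3] = (word>>13) & 0x7 = 5
id [12+:1] = (word>>12) & 0x1 = 1
bank [8+:4] = (word>>8) & 0xf = 11  ←
mode [7+:1] = (word>>7) & 0x1 = 0
addr_hi [6+:1] = (word>>6) & 0x1 = 1
len [0+:6] = (word>>0) & 0x3f = 36
bank signed 4b, MSB=1: 11 - 16 = -5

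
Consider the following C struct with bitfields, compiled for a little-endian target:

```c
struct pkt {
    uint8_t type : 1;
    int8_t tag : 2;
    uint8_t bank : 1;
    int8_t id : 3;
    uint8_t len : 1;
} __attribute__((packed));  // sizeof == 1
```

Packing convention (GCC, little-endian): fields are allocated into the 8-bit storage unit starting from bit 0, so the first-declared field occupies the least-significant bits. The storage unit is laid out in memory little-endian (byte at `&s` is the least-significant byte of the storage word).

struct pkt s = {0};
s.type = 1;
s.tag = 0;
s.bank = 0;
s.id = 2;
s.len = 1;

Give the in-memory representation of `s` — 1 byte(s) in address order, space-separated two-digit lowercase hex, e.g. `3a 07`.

type (1b) val=1 bits=0x1 at bit 0: 0x01
tag (2b) val=0 bits=0x0 at bit 1: 0x01
bank (1b) val=0 bits=0x0 at bit 3: 0x01
id (3b) val=2 bits=0x2 at bit 4: 0x21
len (1b) val=1 bits=0x1 at bit 7: 0xa1
word = 0xa1 → little-endian bytes:
  [0]=0xa1

a1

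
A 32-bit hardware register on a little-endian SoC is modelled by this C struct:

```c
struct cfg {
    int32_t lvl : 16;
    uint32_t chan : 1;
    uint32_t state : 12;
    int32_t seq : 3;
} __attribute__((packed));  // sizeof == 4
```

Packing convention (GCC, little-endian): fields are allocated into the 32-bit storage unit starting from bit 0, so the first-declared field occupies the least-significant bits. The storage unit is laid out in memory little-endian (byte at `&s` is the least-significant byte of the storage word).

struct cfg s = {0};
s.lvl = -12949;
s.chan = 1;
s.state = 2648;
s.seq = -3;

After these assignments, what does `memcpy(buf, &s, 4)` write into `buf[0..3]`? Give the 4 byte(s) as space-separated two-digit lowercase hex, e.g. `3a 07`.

6b cd b1 b4

lvl (16b) val=-12949 bits=0xcd6b at bit 0: 0x0000cd6b
chan (1b) val=1 bits=0x1 at bit 16: 0x0001cd6b
state (12b) val=2648 bits=0xa58 at bit 17: 0x14b1cd6b
seq (3b) val=-3 bits=0x5 at bit 29: 0xb4b1cd6b
word = 0xb4b1cd6b → little-endian bytes:
  [0]=0x6b  [1]=0xcd  [2]=0xb1  [3]=0xb4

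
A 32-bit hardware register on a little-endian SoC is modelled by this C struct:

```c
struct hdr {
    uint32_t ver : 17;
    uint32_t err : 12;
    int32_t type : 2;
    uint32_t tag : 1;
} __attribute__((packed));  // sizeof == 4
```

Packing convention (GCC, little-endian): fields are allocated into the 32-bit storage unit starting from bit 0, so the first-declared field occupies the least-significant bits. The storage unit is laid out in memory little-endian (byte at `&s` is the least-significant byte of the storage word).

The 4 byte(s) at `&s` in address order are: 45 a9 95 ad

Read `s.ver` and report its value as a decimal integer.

[0]=0x45 [1]=0xa9 [2]=0x95 [3]=0xad (little-endian) → word 0xad95a945
ver [0+:17] = (word>>0) & 0x1ffff = 108869  ←
err [17+:12] = (word>>17) & 0xfff = 1738
type [29+:2] = (word>>29) & 0x3 = 1
tag [31+:1] = (word>>31) & 0x1 = 1

108869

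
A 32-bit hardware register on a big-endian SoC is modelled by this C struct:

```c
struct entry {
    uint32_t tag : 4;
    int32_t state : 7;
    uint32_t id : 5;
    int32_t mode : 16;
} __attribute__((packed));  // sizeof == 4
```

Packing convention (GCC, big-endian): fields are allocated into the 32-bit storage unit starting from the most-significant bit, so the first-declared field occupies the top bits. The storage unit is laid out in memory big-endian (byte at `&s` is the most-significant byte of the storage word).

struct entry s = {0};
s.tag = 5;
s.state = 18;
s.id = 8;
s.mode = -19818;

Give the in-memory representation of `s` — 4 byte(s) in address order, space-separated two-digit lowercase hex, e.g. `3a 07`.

tag:4 = 5 → 0x5 << 28 → word 0x50000000
state:7 = 18 → 0x12 << 21 → word 0x52400000
id:5 = 8 → 0x8 << 16 → word 0x52480000
mode:16 = -19818 → 0xb296 << 0 → word 0x5248b296
word = 0x5248b296 → big-endian bytes:
  [0]=0x52  [1]=0x48  [2]=0xb2  [3]=0x96

52 48 b2 96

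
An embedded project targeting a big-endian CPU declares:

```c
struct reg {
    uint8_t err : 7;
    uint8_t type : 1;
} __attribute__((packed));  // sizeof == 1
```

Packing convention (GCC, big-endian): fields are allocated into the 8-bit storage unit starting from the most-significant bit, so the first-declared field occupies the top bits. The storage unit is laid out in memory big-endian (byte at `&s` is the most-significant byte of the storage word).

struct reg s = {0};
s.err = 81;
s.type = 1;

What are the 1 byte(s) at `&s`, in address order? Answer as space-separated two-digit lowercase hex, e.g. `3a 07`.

a3

[1+:7] err=81 & 0x7f = 0x51; word=0xa2
[0+:1] type=1 & 0x1 = 0x1; word=0xa3
word = 0xa3 → big-endian bytes:
  [0]=0xa3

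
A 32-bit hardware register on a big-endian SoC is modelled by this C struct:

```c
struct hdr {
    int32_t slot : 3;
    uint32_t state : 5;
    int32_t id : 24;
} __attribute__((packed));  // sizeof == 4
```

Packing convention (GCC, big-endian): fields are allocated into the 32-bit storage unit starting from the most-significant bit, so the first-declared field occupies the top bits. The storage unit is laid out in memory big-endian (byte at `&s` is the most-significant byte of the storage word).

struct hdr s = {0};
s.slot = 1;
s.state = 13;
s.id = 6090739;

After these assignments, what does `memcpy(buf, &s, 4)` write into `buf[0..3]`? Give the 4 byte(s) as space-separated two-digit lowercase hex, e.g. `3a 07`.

slot (3b) val=1 bits=0x1 at bit 29: 0x20000000
state (5b) val=13 bits=0xd at bit 24: 0x2d000000
id (24b) val=6090739 bits=0x5ceff3 at bit 0: 0x2d5ceff3
word = 0x2d5ceff3 → big-endian bytes:
  [0]=0x2d  [1]=0x5c  [2]=0xef  [3]=0xf3

2d 5c ef f3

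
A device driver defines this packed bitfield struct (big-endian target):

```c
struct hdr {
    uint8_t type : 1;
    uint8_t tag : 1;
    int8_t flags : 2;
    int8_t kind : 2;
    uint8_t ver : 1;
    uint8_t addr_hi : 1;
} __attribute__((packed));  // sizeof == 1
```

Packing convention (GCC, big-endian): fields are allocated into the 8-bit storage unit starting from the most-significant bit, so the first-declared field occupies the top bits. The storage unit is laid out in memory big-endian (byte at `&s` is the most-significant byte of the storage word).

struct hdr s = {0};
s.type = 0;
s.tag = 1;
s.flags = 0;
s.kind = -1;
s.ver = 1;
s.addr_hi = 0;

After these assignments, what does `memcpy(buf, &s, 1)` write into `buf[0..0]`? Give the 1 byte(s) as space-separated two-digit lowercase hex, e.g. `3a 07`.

4e

type (1b) val=0 bits=0x0 at bit 7: 0x00
tag (1b) val=1 bits=0x1 at bit 6: 0x40
flags (2b) val=0 bits=0x0 at bit 4: 0x40
kind (2b) val=-1 bits=0x3 at bit 2: 0x4c
ver (1b) val=1 bits=0x1 at bit 1: 0x4e
addr_hi (1b) val=0 bits=0x0 at bit 0: 0x4e
word = 0x4e → big-endian bytes:
  [0]=0x4e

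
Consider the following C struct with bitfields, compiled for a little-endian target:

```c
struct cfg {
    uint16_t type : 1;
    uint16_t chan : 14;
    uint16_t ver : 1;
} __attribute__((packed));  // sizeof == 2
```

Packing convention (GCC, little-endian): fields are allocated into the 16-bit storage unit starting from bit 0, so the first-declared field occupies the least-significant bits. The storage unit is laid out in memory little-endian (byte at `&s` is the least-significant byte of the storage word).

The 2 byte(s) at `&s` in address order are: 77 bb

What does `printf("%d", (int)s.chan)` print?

7611

[0]=0x77 [1]=0xbb (little-endian) → word 0xbb77
type:1 @ bit 0 → (0xbb77>>0)&0x1 = 0x1
chan:14 @ bit 1 → (0xbb77>>1)&0x3fff = 0x1dbb  ←
ver:1 @ bit 15 → (0xbb77>>15)&0x1 = 0x1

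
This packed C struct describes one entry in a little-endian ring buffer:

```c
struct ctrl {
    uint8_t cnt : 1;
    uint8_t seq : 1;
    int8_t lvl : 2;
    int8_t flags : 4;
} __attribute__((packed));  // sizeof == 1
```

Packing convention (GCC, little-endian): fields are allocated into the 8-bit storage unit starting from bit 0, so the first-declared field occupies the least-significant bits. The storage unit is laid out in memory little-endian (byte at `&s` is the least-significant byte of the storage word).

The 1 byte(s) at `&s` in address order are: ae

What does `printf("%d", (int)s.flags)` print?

[0]=0xae (little-endian) → word 0xae
cnt:1 @ bit 0 → (0xae>>0)&0x1 = 0x0
seq:1 @ bit 1 → (0xae>>1)&0x1 = 0x1
lvl:2 @ bit 2 → (0xae>>2)&0x3 = 0x3
flags:4 @ bit 4 → (0xae>>4)&0xf = 0xa  ←
flags signed 4b, MSB=1: 10 - 16 = -6

-6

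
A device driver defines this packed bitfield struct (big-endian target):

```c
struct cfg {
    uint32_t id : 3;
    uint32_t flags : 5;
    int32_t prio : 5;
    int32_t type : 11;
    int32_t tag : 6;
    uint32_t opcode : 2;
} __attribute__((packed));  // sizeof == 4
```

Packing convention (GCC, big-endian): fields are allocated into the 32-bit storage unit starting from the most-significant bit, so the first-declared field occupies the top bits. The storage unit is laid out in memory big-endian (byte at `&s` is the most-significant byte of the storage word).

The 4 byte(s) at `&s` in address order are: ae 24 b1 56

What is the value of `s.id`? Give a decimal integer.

5

[0]=0xae [1]=0x24 [2]=0xb1 [3]=0x56 (big-endian) → word 0xae24b156
id [29+:3] = (word>>29) & 0x7 = 5  ←
flags [24+:5] = (word>>24) & 0x1f = 14
prio [19+:5] = (word>>19) & 0x1f = 4
type [8+:11] = (word>>8) & 0x7ff = 1201
tag [2+:6] = (word>>2) & 0x3f = 21
opcode [0+:2] = (word>>0) & 0x3 = 2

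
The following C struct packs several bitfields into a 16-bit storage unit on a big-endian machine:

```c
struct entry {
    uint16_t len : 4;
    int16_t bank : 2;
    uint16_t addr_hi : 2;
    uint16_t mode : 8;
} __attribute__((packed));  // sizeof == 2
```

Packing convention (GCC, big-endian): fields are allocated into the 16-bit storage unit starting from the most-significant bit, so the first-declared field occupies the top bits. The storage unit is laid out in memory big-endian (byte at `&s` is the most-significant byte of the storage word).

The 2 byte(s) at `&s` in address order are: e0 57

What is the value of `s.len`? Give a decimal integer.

14

[0]=0xe0 [1]=0x57 (big-endian) → word 0xe057
len:4 @ bit 12 → (0xe057>>12)&0xf = 0xe  ←
bank:2 @ bit 10 → (0xe057>>10)&0x3 = 0x0
addr_hi:2 @ bit 8 → (0xe057>>8)&0x3 = 0x0
mode:8 @ bit 0 → (0xe057>>0)&0xff = 0x57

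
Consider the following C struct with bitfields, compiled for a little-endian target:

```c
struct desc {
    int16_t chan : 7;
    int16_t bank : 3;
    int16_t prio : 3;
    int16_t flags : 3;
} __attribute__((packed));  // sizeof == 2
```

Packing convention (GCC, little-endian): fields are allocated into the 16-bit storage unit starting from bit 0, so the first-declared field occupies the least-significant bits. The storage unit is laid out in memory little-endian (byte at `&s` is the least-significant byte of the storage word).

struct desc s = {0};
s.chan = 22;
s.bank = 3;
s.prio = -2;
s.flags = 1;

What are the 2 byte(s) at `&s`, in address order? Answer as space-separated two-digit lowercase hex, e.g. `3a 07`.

[0+:7] chan=22 & 0x7f = 0x16; word=0x0016
[7+:3] bank=3 & 0x7 = 0x3; word=0x0196
[10+:3] prio=-2 & 0x7 = 0x6; word=0x1996
[13+:3] flags=1 & 0x7 = 0x1; word=0x3996
word = 0x3996 → little-endian bytes:
  [0]=0x96  [1]=0x39

96 39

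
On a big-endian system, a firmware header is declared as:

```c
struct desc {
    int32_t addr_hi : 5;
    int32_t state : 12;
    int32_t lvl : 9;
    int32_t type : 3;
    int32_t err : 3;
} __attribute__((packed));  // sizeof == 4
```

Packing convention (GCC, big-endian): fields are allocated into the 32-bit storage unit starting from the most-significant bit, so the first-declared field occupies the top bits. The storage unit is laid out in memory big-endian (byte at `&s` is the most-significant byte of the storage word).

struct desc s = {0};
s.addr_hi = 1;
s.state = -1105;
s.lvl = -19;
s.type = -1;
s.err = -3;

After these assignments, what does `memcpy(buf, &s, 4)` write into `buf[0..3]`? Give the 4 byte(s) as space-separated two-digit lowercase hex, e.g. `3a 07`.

[27+:5] addr_hi=1 & 0x1f = 0x1; word=0x08000000
[15+:12] state=-1105 & 0xfff = 0xbaf; word=0x0dd78000
[6+:9] lvl=-19 & 0x1ff = 0x1ed; word=0x0dd7fb40
[3+:3] type=-1 & 0x7 = 0x7; word=0x0dd7fb78
[0+:3] err=-3 & 0x7 = 0x5; word=0x0dd7fb7d
word = 0x0dd7fb7d → big-endian bytes:
  [0]=0x0d  [1]=0xd7  [2]=0xfb  [3]=0x7d

0d d7 fb 7d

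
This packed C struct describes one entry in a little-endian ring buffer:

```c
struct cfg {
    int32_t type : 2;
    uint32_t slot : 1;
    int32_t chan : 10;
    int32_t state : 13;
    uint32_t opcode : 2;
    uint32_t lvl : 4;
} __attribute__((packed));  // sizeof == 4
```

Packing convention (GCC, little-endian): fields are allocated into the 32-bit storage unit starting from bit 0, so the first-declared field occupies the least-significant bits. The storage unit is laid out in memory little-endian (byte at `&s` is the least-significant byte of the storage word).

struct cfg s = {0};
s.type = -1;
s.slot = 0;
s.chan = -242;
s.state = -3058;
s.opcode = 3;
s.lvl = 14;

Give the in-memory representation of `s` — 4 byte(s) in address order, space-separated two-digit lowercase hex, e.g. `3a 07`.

type (2b) val=-1 bits=0x3 at bit 0: 0x00000003
slot (1b) val=0 bits=0x0 at bit 2: 0x00000003
chan (10b) val=-242 bits=0x30e at bit 3: 0x00001873
state (13b) val=-3058 bits=0x140e at bit 13: 0x0281d873
opcode (2b) val=3 bits=0x3 at bit 26: 0x0e81d873
lvl (4b) val=14 bits=0xe at bit 28: 0xee81d873
word = 0xee81d873 → little-endian bytes:
  [0]=0x73  [1]=0xd8  [2]=0x81  [3]=0xee

73 d8 81 ee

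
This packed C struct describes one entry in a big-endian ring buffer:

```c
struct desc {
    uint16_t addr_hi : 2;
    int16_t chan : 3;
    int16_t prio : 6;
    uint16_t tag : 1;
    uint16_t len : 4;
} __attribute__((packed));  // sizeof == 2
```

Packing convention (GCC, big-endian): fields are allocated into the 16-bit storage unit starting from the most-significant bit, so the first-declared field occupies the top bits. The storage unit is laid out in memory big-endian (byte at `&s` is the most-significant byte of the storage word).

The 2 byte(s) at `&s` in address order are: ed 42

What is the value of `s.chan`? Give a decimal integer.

[0]=0xed [1]=0x42 (big-endian) → word 0xed42
addr_hi:2 @ bit 14 → (0xed42>>14)&0x3 = 0x3
chan:3 @ bit 11 → (0xed42>>11)&0x7 = 0x5  ←
prio:6 @ bit 5 → (0xed42>>5)&0x3f = 0x2a
tag:1 @ bit 4 → (0xed42>>4)&0x1 = 0x0
len:4 @ bit 0 → (0xed42>>0)&0xf = 0x2
chan signed 3b, MSB=1: 5 - 8 = -3

-3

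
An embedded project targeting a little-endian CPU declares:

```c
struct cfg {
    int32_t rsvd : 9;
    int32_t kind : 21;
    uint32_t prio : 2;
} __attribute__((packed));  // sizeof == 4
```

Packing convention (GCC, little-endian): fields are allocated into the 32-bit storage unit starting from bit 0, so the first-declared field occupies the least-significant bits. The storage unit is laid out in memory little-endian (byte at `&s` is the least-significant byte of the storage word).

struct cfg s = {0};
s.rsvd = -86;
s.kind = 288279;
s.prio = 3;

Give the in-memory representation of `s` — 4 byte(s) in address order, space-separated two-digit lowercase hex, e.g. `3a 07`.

aa 2f cc c8

[0+:9] rsvd=-86 & 0x1ff = 0x1aa; word=0x000001aa
[9+:21] kind=288279 & 0x1fffff = 0x46617; word=0x08cc2faa
[30+:2] prio=3 & 0x3 = 0x3; word=0xc8cc2faa
word = 0xc8cc2faa → little-endian bytes:
  [0]=0xaa  [1]=0x2f  [2]=0xcc  [3]=0xc8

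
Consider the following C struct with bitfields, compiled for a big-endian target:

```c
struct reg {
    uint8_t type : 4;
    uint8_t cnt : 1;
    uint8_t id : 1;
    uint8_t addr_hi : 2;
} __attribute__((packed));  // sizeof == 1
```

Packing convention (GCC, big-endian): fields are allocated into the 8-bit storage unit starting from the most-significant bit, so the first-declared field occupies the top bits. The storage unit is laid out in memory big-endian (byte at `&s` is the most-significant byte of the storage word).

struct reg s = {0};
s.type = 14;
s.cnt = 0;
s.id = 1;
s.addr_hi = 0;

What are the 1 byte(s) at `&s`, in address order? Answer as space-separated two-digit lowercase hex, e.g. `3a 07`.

e4

[4+:4] type=14 & 0xf = 0xe; word=0xe0
[3+:1] cnt=0 & 0x1 = 0x0; word=0xe0
[2+:1] id=1 & 0x1 = 0x1; word=0xe4
[0+:2] addr_hi=0 & 0x3 = 0x0; word=0xe4
word = 0xe4 → big-endian bytes:
  [0]=0xe4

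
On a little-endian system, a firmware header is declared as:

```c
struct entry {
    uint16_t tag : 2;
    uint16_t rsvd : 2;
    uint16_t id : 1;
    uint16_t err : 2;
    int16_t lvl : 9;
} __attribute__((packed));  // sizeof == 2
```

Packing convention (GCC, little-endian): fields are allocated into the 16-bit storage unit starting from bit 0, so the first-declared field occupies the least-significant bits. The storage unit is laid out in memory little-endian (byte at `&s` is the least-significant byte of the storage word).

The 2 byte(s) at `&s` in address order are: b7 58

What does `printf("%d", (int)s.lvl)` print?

[0]=0xb7 [1]=0x58 (little-endian) → word 0x58b7
tag [0+:2] = (word>>0) & 0x3 = 3
rsvd [2+:2] = (word>>2) & 0x3 = 1
id [4+:1] = (word>>4) & 0x1 = 1
err [5+:2] = (word>>5) & 0x3 = 1
lvl [7+:9] = (word>>7) & 0x1ff = 177  ←
lvl signed 9b, MSB=0: value = 177

177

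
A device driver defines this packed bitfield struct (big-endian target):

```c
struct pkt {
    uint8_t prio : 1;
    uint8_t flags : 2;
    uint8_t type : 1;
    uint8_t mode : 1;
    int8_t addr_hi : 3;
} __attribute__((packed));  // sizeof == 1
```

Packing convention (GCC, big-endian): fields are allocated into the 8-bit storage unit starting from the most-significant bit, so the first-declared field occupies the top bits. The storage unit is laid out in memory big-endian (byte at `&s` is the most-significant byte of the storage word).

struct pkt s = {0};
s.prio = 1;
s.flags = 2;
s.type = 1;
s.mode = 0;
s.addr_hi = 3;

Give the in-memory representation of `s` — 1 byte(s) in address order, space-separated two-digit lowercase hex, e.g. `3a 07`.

d3

prio (1b) val=1 bits=0x1 at bit 7: 0x80
flags (2b) val=2 bits=0x2 at bit 5: 0xc0
type (1b) val=1 bits=0x1 at bit 4: 0xd0
mode (1b) val=0 bits=0x0 at bit 3: 0xd0
addr_hi (3b) val=3 bits=0x3 at bit 0: 0xd3
word = 0xd3 → big-endian bytes:
  [0]=0xd3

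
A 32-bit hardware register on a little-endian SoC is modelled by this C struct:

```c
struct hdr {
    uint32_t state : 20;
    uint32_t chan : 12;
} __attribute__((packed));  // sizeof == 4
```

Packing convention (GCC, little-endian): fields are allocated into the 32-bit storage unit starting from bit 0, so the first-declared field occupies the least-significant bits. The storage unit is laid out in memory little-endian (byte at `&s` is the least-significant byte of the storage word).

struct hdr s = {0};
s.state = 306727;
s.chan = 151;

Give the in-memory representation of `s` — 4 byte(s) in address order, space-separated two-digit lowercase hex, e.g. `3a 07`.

state (20b) val=306727 bits=0x4ae27 at bit 0: 0x0004ae27
chan (12b) val=151 bits=0x97 at bit 20: 0x0974ae27
word = 0x0974ae27 → little-endian bytes:
  [0]=0x27  [1]=0xae  [2]=0x74  [3]=0x09

27 ae 74 09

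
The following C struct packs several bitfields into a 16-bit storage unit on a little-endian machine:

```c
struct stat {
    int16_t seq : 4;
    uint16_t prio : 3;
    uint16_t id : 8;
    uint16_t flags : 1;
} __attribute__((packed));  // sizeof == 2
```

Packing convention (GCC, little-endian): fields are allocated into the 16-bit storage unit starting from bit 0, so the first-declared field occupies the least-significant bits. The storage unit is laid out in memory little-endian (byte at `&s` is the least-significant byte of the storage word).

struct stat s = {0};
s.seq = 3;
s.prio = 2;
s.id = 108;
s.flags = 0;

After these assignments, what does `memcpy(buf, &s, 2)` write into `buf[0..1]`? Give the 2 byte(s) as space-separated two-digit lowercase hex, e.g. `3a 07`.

seq (4b) val=3 bits=0x3 at bit 0: 0x0003
prio (3b) val=2 bits=0x2 at bit 4: 0x0023
id (8b) val=108 bits=0x6c at bit 7: 0x3623
flags (1b) val=0 bits=0x0 at bit 15: 0x3623
word = 0x3623 → little-endian bytes:
  [0]=0x23  [1]=0x36

23 36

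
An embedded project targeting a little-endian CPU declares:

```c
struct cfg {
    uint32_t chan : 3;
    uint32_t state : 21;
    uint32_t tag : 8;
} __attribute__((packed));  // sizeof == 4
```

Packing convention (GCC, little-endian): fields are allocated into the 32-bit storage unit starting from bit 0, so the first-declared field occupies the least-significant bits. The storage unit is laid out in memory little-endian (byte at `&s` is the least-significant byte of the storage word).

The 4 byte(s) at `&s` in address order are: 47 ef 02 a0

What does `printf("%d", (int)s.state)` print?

24040

[0]=0x47 [1]=0xef [2]=0x02 [3]=0xa0 (little-endian) → word 0xa002ef47
chan [0+:3] = (word>>0) & 0x7 = 7
state [3+:21] = (word>>3) & 0x1fffff = 24040  ←
tag [24+:8] = (word>>24) & 0xff = 160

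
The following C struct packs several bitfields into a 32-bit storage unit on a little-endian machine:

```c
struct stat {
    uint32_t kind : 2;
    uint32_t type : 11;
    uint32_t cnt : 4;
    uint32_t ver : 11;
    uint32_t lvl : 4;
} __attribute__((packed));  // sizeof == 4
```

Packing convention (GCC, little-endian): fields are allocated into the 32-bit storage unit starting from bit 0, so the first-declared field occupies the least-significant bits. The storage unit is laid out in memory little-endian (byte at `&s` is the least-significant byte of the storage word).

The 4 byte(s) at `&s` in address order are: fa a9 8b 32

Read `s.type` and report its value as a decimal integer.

[0]=0xfa [1]=0xa9 [2]=0x8b [3]=0x32 (little-endian) → word 0x328ba9fa
kind [0+:2] = (word>>0) & 0x3 = 2
type [2+:11] = (word>>2) & 0x7ff = 638  ←
cnt [13+:4] = (word>>13) & 0xf = 13
ver [17+:11] = (word>>17) & 0x7ff = 325
lvl [28+:4] = (word>>28) & 0xf = 3

638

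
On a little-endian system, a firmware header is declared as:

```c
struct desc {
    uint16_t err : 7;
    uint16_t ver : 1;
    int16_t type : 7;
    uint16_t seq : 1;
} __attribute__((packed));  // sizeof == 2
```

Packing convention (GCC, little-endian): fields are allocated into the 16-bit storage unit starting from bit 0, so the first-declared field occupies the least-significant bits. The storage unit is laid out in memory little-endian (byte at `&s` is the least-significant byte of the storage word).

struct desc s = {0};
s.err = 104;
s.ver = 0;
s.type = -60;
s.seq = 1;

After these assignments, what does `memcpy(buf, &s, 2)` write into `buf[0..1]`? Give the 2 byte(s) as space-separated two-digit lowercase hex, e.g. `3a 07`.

[0+:7] err=104 & 0x7f = 0x68; word=0x0068
[7+:1] ver=0 & 0x1 = 0x0; word=0x0068
[8+:7] type=-60 & 0x7f = 0x44; word=0x4468
[15+:1] seq=1 & 0x1 = 0x1; word=0xc468
word = 0xc468 → little-endian bytes:
  [0]=0x68  [1]=0xc4

68 c4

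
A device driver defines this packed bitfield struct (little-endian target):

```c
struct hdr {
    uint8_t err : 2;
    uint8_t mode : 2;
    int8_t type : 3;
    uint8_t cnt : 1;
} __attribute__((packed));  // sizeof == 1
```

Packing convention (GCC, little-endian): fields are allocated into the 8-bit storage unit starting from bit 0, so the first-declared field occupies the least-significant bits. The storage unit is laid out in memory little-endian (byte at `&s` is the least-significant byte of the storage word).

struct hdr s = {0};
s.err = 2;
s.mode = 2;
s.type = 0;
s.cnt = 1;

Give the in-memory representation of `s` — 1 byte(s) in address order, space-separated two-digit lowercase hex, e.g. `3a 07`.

8a

[0+:2] err=2 & 0x3 = 0x2; word=0x02
[2+:2] mode=2 & 0x3 = 0x2; word=0x0a
[4+:3] type=0 & 0x7 = 0x0; word=0x0a
[7+:1] cnt=1 & 0x1 = 0x1; word=0x8a
word = 0x8a → little-endian bytes:
  [0]=0x8a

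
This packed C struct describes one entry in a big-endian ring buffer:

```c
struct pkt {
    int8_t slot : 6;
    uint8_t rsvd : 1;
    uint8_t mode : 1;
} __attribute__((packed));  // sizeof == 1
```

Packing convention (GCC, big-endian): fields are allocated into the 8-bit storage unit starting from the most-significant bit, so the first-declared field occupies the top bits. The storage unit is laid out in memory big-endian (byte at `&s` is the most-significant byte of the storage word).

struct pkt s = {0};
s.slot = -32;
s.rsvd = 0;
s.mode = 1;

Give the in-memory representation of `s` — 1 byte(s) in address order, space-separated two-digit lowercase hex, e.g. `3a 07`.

[2+:6] slot=-32 & 0x3f = 0x20; word=0x80
[1+:1] rsvd=0 & 0x1 = 0x0; word=0x80
[0+:1] mode=1 & 0x1 = 0x1; word=0x81
word = 0x81 → big-endian bytes:
  [0]=0x81

81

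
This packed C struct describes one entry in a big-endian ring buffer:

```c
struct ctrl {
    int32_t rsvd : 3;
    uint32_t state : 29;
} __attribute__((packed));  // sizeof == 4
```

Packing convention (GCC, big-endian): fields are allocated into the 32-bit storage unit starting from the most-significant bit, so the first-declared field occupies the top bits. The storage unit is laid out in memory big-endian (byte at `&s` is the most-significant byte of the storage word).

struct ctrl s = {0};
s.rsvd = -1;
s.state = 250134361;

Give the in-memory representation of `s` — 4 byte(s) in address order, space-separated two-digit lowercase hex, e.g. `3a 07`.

rsvd:3 = -1 → 0x7 << 29 → word 0xe0000000
state:29 = 250134361 → 0xee8bf59 << 0 → word 0xeee8bf59
word = 0xeee8bf59 → big-endian bytes:
  [0]=0xee  [1]=0xe8  [2]=0xbf  [3]=0x59

ee e8 bf 59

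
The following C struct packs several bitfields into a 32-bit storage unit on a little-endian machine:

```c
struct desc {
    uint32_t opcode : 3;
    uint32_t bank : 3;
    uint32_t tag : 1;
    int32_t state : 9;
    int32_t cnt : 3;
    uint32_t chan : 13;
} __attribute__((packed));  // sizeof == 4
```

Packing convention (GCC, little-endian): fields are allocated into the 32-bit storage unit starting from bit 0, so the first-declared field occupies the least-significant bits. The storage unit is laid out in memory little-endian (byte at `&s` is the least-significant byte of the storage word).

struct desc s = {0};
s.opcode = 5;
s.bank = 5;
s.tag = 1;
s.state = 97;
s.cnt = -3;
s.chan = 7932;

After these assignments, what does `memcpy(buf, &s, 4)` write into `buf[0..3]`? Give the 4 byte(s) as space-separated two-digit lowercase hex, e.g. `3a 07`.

opcode:3 = 5 → 0x5 << 0 → word 0x00000005
bank:3 = 5 → 0x5 << 3 → word 0x0000002d
tag:1 = 1 → 0x1 << 6 → word 0x0000006d
state:9 = 97 → 0x61 << 7 → word 0x000030ed
cnt:3 = -3 → 0x5 << 16 → word 0x000530ed
chan:13 = 7932 → 0x1efc << 19 → word 0xf7e530ed
word = 0xf7e530ed → little-endian bytes:
  [0]=0xed  [1]=0x30  [2]=0xe5  [3]=0xf7

ed 30 e5 f7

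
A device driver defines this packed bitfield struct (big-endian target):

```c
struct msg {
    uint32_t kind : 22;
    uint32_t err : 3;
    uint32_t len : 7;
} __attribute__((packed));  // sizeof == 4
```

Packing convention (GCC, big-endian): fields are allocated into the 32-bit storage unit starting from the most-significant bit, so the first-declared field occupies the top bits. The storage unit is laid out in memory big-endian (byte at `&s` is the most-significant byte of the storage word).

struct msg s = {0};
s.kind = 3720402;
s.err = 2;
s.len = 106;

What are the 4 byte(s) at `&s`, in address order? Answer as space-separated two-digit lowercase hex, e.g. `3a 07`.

kind (22b) val=3720402 bits=0x38c4d2 at bit 10: 0xe3134800
err (3b) val=2 bits=0x2 at bit 7: 0xe3134900
len (7b) val=106 bits=0x6a at bit 0: 0xe313496a
word = 0xe313496a → big-endian bytes:
  [0]=0xe3  [1]=0x13  [2]=0x49  [3]=0x6a

e3 13 49 6a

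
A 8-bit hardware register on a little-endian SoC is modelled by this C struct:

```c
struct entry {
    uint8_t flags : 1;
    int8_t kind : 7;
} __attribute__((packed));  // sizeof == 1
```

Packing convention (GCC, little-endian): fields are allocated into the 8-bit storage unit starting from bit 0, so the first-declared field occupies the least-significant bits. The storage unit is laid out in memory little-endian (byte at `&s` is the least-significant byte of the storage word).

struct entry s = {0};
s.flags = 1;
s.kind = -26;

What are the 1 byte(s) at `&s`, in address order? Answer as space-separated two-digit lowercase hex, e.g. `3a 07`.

cd

flags (1b) val=1 bits=0x1 at bit 0: 0x01
kind (7b) val=-26 bits=0x66 at bit 1: 0xcd
word = 0xcd → little-endian bytes:
  [0]=0xcd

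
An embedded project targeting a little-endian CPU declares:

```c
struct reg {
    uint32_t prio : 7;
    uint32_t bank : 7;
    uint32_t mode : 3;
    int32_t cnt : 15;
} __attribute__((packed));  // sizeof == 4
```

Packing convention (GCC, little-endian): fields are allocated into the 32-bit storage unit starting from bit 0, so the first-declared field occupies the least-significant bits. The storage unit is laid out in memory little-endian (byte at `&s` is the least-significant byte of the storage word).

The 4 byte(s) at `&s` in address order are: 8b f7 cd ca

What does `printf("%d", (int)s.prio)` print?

11

[0]=0x8b [1]=0xf7 [2]=0xcd [3]=0xca (little-endian) → word 0xcacdf78b
prio [0+:7] = (word>>0) & 0x7f = 11  ←
bank [7+:7] = (word>>7) & 0x7f = 111
mode [14+:3] = (word>>14) & 0x7 = 7
cnt [17+:15] = (word>>17) & 0x7fff = 25958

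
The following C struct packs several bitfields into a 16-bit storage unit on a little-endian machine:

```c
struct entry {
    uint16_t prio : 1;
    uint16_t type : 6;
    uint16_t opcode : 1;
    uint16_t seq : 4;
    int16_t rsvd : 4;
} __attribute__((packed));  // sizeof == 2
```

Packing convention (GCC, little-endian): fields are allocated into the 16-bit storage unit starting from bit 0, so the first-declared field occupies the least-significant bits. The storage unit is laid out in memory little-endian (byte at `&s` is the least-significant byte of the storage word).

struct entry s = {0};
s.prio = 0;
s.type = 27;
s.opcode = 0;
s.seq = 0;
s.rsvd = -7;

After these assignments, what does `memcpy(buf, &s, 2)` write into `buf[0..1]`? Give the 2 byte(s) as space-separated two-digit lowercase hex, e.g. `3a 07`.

36 90

prio:1 = 0 → 0x0 << 0 → word 0x0000
type:6 = 27 → 0x1b << 1 → word 0x0036
opcode:1 = 0 → 0x0 << 7 → word 0x0036
seq:4 = 0 → 0x0 << 8 → word 0x0036
rsvd:4 = -7 → 0x9 << 12 → word 0x9036
word = 0x9036 → little-endian bytes:
  [0]=0x36  [1]=0x90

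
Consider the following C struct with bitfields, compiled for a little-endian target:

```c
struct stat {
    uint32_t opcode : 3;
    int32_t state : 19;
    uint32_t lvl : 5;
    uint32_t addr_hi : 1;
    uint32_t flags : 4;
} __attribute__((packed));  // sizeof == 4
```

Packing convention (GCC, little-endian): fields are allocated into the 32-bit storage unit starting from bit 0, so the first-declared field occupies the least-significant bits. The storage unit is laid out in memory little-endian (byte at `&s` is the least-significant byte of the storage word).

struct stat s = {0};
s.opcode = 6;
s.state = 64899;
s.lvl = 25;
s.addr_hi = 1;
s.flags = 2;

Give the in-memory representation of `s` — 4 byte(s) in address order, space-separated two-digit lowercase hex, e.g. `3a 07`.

1e ec 47 2e

opcode (3b) val=6 bits=0x6 at bit 0: 0x00000006
state (19b) val=64899 bits=0xfd83 at bit 3: 0x0007ec1e
lvl (5b) val=25 bits=0x19 at bit 22: 0x0647ec1e
addr_hi (1b) val=1 bits=0x1 at bit 27: 0x0e47ec1e
flags (4b) val=2 bits=0x2 at bit 28: 0x2e47ec1e
word = 0x2e47ec1e → little-endian bytes:
  [0]=0x1e  [1]=0xec  [2]=0x47  [3]=0x2e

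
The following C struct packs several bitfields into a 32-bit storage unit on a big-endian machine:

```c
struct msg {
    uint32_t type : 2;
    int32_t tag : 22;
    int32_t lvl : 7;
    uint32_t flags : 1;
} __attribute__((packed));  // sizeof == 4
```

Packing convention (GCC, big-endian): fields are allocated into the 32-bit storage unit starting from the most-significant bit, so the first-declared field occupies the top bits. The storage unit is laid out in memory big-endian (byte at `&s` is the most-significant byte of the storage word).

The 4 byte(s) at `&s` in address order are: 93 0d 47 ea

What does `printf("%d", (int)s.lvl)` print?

-11

[0]=0x93 [1]=0x0d [2]=0x47 [3]=0xea (big-endian) → word 0x930d47ea
type:2 @ bit 30 → (0x930d47ea>>30)&0x3 = 0x2
tag:22 @ bit 8 → (0x930d47ea>>8)&0x3fffff = 0x130d47
lvl:7 @ bit 1 → (0x930d47ea>>1)&0x7f = 0x75  ←
flags:1 @ bit 0 → (0x930d47ea>>0)&0x1 = 0x0
lvl signed 7b, MSB=1: 117 - 128 = -11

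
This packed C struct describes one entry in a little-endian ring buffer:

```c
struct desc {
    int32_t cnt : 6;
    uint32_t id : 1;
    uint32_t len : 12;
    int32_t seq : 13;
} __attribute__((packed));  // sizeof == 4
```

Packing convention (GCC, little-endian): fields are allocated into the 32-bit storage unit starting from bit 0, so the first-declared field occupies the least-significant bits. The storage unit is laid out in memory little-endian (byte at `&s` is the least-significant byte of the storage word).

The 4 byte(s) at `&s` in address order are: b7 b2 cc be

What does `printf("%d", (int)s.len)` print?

2405

[0]=0xb7 [1]=0xb2 [2]=0xcc [3]=0xbe (little-endian) → word 0xbeccb2b7
cnt:6 @ bit 0 → (0xbeccb2b7>>0)&0x3f = 0x37
id:1 @ bit 6 → (0xbeccb2b7>>6)&0x1 = 0x0
len:12 @ bit 7 → (0xbeccb2b7>>7)&0xfff = 0x965  ←
seq:13 @ bit 19 → (0xbeccb2b7>>19)&0x1fff = 0x17d9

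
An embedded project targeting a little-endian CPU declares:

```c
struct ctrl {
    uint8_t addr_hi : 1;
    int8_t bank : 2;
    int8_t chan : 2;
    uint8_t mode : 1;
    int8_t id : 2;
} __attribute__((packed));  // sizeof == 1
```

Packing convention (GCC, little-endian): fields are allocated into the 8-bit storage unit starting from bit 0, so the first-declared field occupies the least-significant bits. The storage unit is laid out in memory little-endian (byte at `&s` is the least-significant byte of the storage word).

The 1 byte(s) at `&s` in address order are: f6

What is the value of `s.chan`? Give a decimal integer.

[0]=0xf6 (little-endian) → word 0xf6
addr_hi:1 @ bit 0 → (0xf6>>0)&0x1 = 0x0
bank:2 @ bit 1 → (0xf6>>1)&0x3 = 0x3
chan:2 @ bit 3 → (0xf6>>3)&0x3 = 0x2  ←
mode:1 @ bit 5 → (0xf6>>5)&0x1 = 0x1
id:2 @ bit 6 → (0xf6>>6)&0x3 = 0x3
chan signed 2b, MSB=1: 2 - 4 = -2

-2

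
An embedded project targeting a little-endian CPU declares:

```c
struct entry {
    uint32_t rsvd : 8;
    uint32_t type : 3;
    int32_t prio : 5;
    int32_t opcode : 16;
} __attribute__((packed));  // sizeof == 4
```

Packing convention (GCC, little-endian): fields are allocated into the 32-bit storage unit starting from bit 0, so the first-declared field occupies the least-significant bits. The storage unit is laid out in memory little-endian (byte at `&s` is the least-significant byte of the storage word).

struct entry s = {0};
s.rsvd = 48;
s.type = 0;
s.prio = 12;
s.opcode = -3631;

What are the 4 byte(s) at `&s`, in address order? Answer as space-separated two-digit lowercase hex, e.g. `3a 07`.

30 60 d1 f1

[0+:8] rsvd=48 & 0xff = 0x30; word=0x00000030
[8+:3] type=0 & 0x7 = 0x0; word=0x00000030
[11+:5] prio=12 & 0x1f = 0xc; word=0x00006030
[16+:16] opcode=-3631 & 0xffff = 0xf1d1; word=0xf1d16030
word = 0xf1d16030 → little-endian bytes:
  [0]=0x30  [1]=0x60  [2]=0xd1  [3]=0xf1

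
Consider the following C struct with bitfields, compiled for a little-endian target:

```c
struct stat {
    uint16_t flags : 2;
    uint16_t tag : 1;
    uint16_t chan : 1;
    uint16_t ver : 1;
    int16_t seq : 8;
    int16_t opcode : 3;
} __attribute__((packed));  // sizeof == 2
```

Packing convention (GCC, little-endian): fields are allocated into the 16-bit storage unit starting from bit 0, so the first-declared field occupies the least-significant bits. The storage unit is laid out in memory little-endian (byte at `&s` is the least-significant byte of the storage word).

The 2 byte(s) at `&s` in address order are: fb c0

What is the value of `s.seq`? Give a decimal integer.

[0]=0xfb [1]=0xc0 (little-endian) → word 0xc0fb
flags:2 @ bit 0 → (0xc0fb>>0)&0x3 = 0x3
tag:1 @ bit 2 → (0xc0fb>>2)&0x1 = 0x0
chan:1 @ bit 3 → (0xc0fb>>3)&0x1 = 0x1
ver:1 @ bit 4 → (0xc0fb>>4)&0x1 = 0x1
seq:8 @ bit 5 → (0xc0fb>>5)&0xff = 0x7  ←
opcode:3 @ bit 13 → (0xc0fb>>13)&0x7 = 0x6
seq signed 8b, MSB=0: value = 7

7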